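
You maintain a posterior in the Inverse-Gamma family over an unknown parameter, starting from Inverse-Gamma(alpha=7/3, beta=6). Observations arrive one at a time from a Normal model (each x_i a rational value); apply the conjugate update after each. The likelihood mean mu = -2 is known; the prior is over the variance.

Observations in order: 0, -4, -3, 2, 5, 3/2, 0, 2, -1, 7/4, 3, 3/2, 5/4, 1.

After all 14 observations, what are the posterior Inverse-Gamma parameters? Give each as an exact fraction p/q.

alpha=28/3, beta=1521/16

obs 1: x=0 → posterior Inverse-Gamma(17/6, 8)
obs 2: x=-4 → posterior Inverse-Gamma(10/3, 10)
obs 3: x=-3 → posterior Inverse-Gamma(23/6, 21/2)
obs 4: x=2 → posterior Inverse-Gamma(13/3, 37/2)
obs 5: x=5 → posterior Inverse-Gamma(29/6, 43)
obs 6: x=3/2 → posterior Inverse-Gamma(16/3, 393/8)
obs 7: x=0 → posterior Inverse-Gamma(35/6, 409/8)
obs 8: x=2 → posterior Inverse-Gamma(19/3, 473/8)
obs 9: x=-1 → posterior Inverse-Gamma(41/6, 477/8)
obs 10: x=7/4 → posterior Inverse-Gamma(22/3, 2133/32)
obs 11: x=3 → posterior Inverse-Gamma(47/6, 2533/32)
obs 12: x=3/2 → posterior Inverse-Gamma(25/3, 2729/32)
obs 13: x=5/4 → posterior Inverse-Gamma(53/6, 1449/16)
obs 14: x=1 → posterior Inverse-Gamma(28/3, 1521/16)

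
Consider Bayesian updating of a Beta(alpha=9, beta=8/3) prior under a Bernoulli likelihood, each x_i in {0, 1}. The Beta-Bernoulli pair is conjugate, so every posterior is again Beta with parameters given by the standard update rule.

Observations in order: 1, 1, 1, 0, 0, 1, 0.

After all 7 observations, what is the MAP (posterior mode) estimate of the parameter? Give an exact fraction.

obs 1: x=1 → posterior Beta(10, 8/3)
obs 2: x=1 → posterior Beta(11, 8/3)
obs 3: x=1 → posterior Beta(12, 8/3)
obs 4: x=0 → posterior Beta(12, 11/3)
obs 5: x=0 → posterior Beta(12, 14/3)
obs 6: x=1 → posterior Beta(13, 14/3)
obs 7: x=0 → posterior Beta(13, 17/3)

18/25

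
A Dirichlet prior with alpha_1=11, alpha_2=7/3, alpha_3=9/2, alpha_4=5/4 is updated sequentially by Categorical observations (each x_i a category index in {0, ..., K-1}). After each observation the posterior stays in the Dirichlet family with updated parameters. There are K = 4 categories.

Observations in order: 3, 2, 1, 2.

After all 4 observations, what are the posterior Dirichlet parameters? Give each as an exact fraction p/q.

obs 1: x=3 → posterior Dirichlet(11, 7/3, 9/2, 9/4)
obs 2: x=2 → posterior Dirichlet(11, 7/3, 11/2, 9/4)
obs 3: x=1 → posterior Dirichlet(11, 10/3, 11/2, 9/4)
obs 4: x=2 → posterior Dirichlet(11, 10/3, 13/2, 9/4)

alpha_1=11, alpha_2=10/3, alpha_3=13/2, alpha_4=9/4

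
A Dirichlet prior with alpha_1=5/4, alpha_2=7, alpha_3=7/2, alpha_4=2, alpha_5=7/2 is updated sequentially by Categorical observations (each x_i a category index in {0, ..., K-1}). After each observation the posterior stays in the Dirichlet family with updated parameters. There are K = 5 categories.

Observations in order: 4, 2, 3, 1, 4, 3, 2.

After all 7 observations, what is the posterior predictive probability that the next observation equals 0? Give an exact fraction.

5/97

obs 1: x=4 → posterior Dirichlet(5/4, 7, 7/2, 2, 9/2)
obs 2: x=2 → posterior Dirichlet(5/4, 7, 9/2, 2, 9/2)
obs 3: x=3 → posterior Dirichlet(5/4, 7, 9/2, 3, 9/2)
obs 4: x=1 → posterior Dirichlet(5/4, 8, 9/2, 3, 9/2)
obs 5: x=4 → posterior Dirichlet(5/4, 8, 9/2, 3, 11/2)
obs 6: x=3 → posterior Dirichlet(5/4, 8, 9/2, 4, 11/2)
obs 7: x=2 → posterior Dirichlet(5/4, 8, 11/2, 4, 11/2)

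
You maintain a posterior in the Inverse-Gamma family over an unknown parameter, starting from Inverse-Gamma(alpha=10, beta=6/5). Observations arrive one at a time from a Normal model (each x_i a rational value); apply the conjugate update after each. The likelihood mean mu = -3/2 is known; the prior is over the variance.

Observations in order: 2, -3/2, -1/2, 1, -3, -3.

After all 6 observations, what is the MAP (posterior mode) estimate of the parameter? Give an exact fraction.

33/35

obs 1: x=2 → posterior Inverse-Gamma(21/2, 293/40)
obs 2: x=-3/2 → posterior Inverse-Gamma(11, 293/40)
obs 3: x=-1/2 → posterior Inverse-Gamma(23/2, 313/40)
obs 4: x=1 → posterior Inverse-Gamma(12, 219/20)
obs 5: x=-3 → posterior Inverse-Gamma(25/2, 483/40)
obs 6: x=-3 → posterior Inverse-Gamma(13, 66/5)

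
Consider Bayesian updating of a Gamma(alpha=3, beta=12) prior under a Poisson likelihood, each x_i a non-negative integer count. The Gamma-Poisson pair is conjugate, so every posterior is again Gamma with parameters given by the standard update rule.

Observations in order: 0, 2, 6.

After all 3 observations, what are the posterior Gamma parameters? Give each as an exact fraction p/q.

obs 1: x=0 → posterior Gamma(3, 13)
obs 2: x=2 → posterior Gamma(5, 14)
obs 3: x=6 → posterior Gamma(11, 15)

alpha=11, beta=15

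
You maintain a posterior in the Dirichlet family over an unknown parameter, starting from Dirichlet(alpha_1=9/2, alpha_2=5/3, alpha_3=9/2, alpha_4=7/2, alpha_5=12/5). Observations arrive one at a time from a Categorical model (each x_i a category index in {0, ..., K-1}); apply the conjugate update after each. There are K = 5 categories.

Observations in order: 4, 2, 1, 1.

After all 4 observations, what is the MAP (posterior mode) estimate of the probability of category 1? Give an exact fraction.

80/467

obs 1: x=4 → posterior Dirichlet(9/2, 5/3, 9/2, 7/2, 17/5)
obs 2: x=2 → posterior Dirichlet(9/2, 5/3, 11/2, 7/2, 17/5)
obs 3: x=1 → posterior Dirichlet(9/2, 8/3, 11/2, 7/2, 17/5)
obs 4: x=1 → posterior Dirichlet(9/2, 11/3, 11/2, 7/2, 17/5)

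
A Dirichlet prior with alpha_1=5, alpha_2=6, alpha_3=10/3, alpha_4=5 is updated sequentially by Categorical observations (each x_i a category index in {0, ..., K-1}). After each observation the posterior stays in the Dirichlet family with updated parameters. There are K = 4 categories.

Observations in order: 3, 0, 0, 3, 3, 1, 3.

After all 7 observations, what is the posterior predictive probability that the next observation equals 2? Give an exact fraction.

10/79

obs 1: x=3 → posterior Dirichlet(5, 6, 10/3, 6)
obs 2: x=0 → posterior Dirichlet(6, 6, 10/3, 6)
obs 3: x=0 → posterior Dirichlet(7, 6, 10/3, 6)
obs 4: x=3 → posterior Dirichlet(7, 6, 10/3, 7)
obs 5: x=3 → posterior Dirichlet(7, 6, 10/3, 8)
obs 6: x=1 → posterior Dirichlet(7, 7, 10/3, 8)
obs 7: x=3 → posterior Dirichlet(7, 7, 10/3, 9)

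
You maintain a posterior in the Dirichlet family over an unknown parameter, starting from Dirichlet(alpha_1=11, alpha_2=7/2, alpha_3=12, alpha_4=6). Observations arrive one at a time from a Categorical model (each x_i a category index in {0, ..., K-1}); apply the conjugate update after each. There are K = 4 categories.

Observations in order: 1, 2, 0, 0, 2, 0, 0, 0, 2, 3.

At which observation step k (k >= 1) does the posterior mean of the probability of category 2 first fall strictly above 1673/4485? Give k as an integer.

obs 1: x=1 → posterior Dirichlet(11, 9/2, 12, 6)
obs 2: x=2 → posterior Dirichlet(11, 9/2, 13, 6)
obs 3: x=0 → posterior Dirichlet(12, 9/2, 13, 6)
obs 4: x=0 → posterior Dirichlet(13, 9/2, 13, 6)
obs 5: x=2 → posterior Dirichlet(13, 9/2, 14, 6)
obs 6: x=0 → posterior Dirichlet(14, 9/2, 14, 6)
obs 7: x=0 → posterior Dirichlet(15, 9/2, 14, 6)
obs 8: x=0 → posterior Dirichlet(16, 9/2, 14, 6)
obs 9: x=2 → posterior Dirichlet(16, 9/2, 15, 6)
obs 10: x=3 → posterior Dirichlet(16, 9/2, 15, 7)

k = 2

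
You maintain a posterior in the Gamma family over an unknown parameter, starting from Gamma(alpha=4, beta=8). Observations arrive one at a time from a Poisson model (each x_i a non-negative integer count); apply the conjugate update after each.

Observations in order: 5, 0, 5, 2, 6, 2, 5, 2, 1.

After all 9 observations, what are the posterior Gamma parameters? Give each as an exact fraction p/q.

obs 1: x=5 → posterior Gamma(9, 9)
obs 2: x=0 → posterior Gamma(9, 10)
obs 3: x=5 → posterior Gamma(14, 11)
obs 4: x=2 → posterior Gamma(16, 12)
obs 5: x=6 → posterior Gamma(22, 13)
obs 6: x=2 → posterior Gamma(24, 14)
obs 7: x=5 → posterior Gamma(29, 15)
obs 8: x=2 → posterior Gamma(31, 16)
obs 9: x=1 → posterior Gamma(32, 17)

alpha=32, beta=17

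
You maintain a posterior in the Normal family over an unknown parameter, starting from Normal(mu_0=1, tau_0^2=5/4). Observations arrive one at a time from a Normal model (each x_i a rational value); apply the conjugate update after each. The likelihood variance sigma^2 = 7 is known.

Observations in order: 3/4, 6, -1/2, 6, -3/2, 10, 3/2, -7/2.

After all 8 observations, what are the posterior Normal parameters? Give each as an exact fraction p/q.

obs 1: x=3/4 → posterior Normal(127/132, 35/33)
obs 2: x=6 → posterior Normal(13/8, 35/38)
obs 3: x=-1/2 → posterior Normal(237/172, 35/43)
obs 4: x=6 → posterior Normal(119/64, 35/48)
obs 5: x=-3/2 → posterior Normal(327/212, 35/53)
obs 6: x=10 → posterior Normal(527/232, 35/58)
obs 7: x=3/2 → posterior Normal(557/252, 5/9)
obs 8: x=-7/2 → posterior Normal(487/272, 35/68)

mu_0=487/272, tau_0^2=35/68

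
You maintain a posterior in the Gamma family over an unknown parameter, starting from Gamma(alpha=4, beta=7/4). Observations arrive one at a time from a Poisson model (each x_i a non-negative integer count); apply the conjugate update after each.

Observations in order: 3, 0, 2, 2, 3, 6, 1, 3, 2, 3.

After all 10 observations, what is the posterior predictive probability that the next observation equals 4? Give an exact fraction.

28503456510144426564073272153950851068452868850552145920/223777187515882755594366201694957858786134448923933321651

obs 1: x=3 → posterior Gamma(7, 11/4)
obs 2: x=0 → posterior Gamma(7, 15/4)
obs 3: x=2 → posterior Gamma(9, 19/4)
obs 4: x=2 → posterior Gamma(11, 23/4)
obs 5: x=3 → posterior Gamma(14, 27/4)
obs 6: x=6 → posterior Gamma(20, 31/4)
obs 7: x=1 → posterior Gamma(21, 35/4)
obs 8: x=3 → posterior Gamma(24, 39/4)
obs 9: x=2 → posterior Gamma(26, 43/4)
obs 10: x=3 → posterior Gamma(29, 47/4)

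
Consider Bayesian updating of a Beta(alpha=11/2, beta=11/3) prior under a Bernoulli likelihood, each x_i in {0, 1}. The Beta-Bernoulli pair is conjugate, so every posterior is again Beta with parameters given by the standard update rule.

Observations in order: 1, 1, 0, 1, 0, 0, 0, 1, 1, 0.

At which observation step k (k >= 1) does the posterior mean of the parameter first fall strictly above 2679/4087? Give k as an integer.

k = 2

obs 1: x=1 → posterior Beta(13/2, 11/3)
obs 2: x=1 → posterior Beta(15/2, 11/3)
obs 3: x=0 → posterior Beta(15/2, 14/3)
obs 4: x=1 → posterior Beta(17/2, 14/3)
obs 5: x=0 → posterior Beta(17/2, 17/3)
obs 6: x=0 → posterior Beta(17/2, 20/3)
obs 7: x=0 → posterior Beta(17/2, 23/3)
obs 8: x=1 → posterior Beta(19/2, 23/3)
obs 9: x=1 → posterior Beta(21/2, 23/3)
obs 10: x=0 → posterior Beta(21/2, 26/3)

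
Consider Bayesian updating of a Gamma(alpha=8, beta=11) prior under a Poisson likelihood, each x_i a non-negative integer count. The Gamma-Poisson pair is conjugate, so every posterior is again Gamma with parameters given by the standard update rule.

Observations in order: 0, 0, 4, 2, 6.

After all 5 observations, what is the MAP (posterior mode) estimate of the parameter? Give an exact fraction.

19/16

obs 1: x=0 → posterior Gamma(8, 12)
obs 2: x=0 → posterior Gamma(8, 13)
obs 3: x=4 → posterior Gamma(12, 14)
obs 4: x=2 → posterior Gamma(14, 15)
obs 5: x=6 → posterior Gamma(20, 16)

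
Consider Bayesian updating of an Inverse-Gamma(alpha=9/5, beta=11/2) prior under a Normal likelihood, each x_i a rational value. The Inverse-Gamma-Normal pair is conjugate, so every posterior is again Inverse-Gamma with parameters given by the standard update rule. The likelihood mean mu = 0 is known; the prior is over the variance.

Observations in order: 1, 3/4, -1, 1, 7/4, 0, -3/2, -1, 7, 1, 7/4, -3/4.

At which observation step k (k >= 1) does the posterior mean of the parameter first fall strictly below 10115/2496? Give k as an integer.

k = 2

obs 1: x=1 → posterior Inverse-Gamma(23/10, 6)
obs 2: x=3/4 → posterior Inverse-Gamma(14/5, 201/32)
obs 3: x=-1 → posterior Inverse-Gamma(33/10, 217/32)
obs 4: x=1 → posterior Inverse-Gamma(19/5, 233/32)
obs 5: x=7/4 → posterior Inverse-Gamma(43/10, 141/16)
obs 6: x=0 → posterior Inverse-Gamma(24/5, 141/16)
obs 7: x=-3/2 → posterior Inverse-Gamma(53/10, 159/16)
obs 8: x=-1 → posterior Inverse-Gamma(29/5, 167/16)
obs 9: x=7 → posterior Inverse-Gamma(63/10, 559/16)
obs 10: x=1 → posterior Inverse-Gamma(34/5, 567/16)
obs 11: x=7/4 → posterior Inverse-Gamma(73/10, 1183/32)
obs 12: x=-3/4 → posterior Inverse-Gamma(39/5, 149/4)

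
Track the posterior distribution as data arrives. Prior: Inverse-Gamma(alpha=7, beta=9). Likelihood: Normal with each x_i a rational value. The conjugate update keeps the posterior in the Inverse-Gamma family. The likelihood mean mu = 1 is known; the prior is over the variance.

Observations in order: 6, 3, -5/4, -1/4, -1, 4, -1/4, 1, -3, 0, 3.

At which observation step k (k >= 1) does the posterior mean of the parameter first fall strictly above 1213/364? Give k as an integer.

obs 1: x=6 → posterior Inverse-Gamma(15/2, 43/2)
obs 2: x=3 → posterior Inverse-Gamma(8, 47/2)
obs 3: x=-5/4 → posterior Inverse-Gamma(17/2, 833/32)
obs 4: x=-1/4 → posterior Inverse-Gamma(9, 429/16)
obs 5: x=-1 → posterior Inverse-Gamma(19/2, 461/16)
obs 6: x=4 → posterior Inverse-Gamma(10, 533/16)
obs 7: x=-1/4 → posterior Inverse-Gamma(21/2, 1091/32)
obs 8: x=1 → posterior Inverse-Gamma(11, 1091/32)
obs 9: x=-3 → posterior Inverse-Gamma(23/2, 1347/32)
obs 10: x=0 → posterior Inverse-Gamma(12, 1363/32)
obs 11: x=3 → posterior Inverse-Gamma(25/2, 1427/32)

k = 2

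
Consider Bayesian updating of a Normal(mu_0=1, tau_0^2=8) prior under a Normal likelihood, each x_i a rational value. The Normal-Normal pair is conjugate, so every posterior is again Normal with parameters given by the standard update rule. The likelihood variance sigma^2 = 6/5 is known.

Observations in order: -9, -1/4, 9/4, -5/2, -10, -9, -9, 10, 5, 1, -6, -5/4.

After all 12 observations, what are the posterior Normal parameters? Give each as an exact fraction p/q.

obs 1: x=-9 → posterior Normal(-177/23, 24/23)
obs 2: x=-1/4 → posterior Normal(-182/43, 24/43)
obs 3: x=9/4 → posterior Normal(-137/63, 8/21)
obs 4: x=-5/2 → posterior Normal(-187/83, 24/83)
obs 5: x=-10 → posterior Normal(-387/103, 24/103)
obs 6: x=-9 → posterior Normal(-189/41, 8/41)
obs 7: x=-9 → posterior Normal(-747/143, 24/143)
obs 8: x=10 → posterior Normal(-547/163, 24/163)
obs 9: x=5 → posterior Normal(-149/61, 8/61)
obs 10: x=1 → posterior Normal(-61/29, 24/203)
obs 11: x=-6 → posterior Normal(-547/223, 24/223)
obs 12: x=-5/4 → posterior Normal(-572/243, 8/81)

mu_0=-572/243, tau_0^2=8/81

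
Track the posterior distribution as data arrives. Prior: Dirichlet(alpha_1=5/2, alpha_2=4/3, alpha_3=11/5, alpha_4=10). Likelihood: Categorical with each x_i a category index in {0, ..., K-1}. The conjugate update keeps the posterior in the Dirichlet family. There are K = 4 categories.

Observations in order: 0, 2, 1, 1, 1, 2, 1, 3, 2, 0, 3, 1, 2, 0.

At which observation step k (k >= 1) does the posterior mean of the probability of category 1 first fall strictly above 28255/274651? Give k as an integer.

obs 1: x=0 → posterior Dirichlet(7/2, 4/3, 11/5, 10)
obs 2: x=2 → posterior Dirichlet(7/2, 4/3, 16/5, 10)
obs 3: x=1 → posterior Dirichlet(7/2, 7/3, 16/5, 10)
obs 4: x=1 → posterior Dirichlet(7/2, 10/3, 16/5, 10)
obs 5: x=1 → posterior Dirichlet(7/2, 13/3, 16/5, 10)
obs 6: x=2 → posterior Dirichlet(7/2, 13/3, 21/5, 10)
obs 7: x=1 → posterior Dirichlet(7/2, 16/3, 21/5, 10)
obs 8: x=3 → posterior Dirichlet(7/2, 16/3, 21/5, 11)
obs 9: x=2 → posterior Dirichlet(7/2, 16/3, 26/5, 11)
obs 10: x=0 → posterior Dirichlet(9/2, 16/3, 26/5, 11)
obs 11: x=3 → posterior Dirichlet(9/2, 16/3, 26/5, 12)
obs 12: x=1 → posterior Dirichlet(9/2, 19/3, 26/5, 12)
obs 13: x=2 → posterior Dirichlet(9/2, 19/3, 31/5, 12)
obs 14: x=0 → posterior Dirichlet(11/2, 19/3, 31/5, 12)

k = 3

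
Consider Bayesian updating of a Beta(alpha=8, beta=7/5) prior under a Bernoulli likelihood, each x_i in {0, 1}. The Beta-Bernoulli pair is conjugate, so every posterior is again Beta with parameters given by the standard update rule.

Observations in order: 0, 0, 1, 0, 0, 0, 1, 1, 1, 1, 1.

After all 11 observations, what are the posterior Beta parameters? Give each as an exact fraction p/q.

alpha=14, beta=32/5

obs 1: x=0 → posterior Beta(8, 12/5)
obs 2: x=0 → posterior Beta(8, 17/5)
obs 3: x=1 → posterior Beta(9, 17/5)
obs 4: x=0 → posterior Beta(9, 22/5)
obs 5: x=0 → posterior Beta(9, 27/5)
obs 6: x=0 → posterior Beta(9, 32/5)
obs 7: x=1 → posterior Beta(10, 32/5)
obs 8: x=1 → posterior Beta(11, 32/5)
obs 9: x=1 → posterior Beta(12, 32/5)
obs 10: x=1 → posterior Beta(13, 32/5)
obs 11: x=1 → posterior Beta(14, 32/5)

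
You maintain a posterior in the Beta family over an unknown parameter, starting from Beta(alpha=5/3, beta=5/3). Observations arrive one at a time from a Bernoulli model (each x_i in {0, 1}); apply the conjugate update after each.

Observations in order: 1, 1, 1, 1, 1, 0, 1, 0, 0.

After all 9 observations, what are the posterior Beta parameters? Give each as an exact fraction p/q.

obs 1: x=1 → posterior Beta(8/3, 5/3)
obs 2: x=1 → posterior Beta(11/3, 5/3)
obs 3: x=1 → posterior Beta(14/3, 5/3)
obs 4: x=1 → posterior Beta(17/3, 5/3)
obs 5: x=1 → posterior Beta(20/3, 5/3)
obs 6: x=0 → posterior Beta(20/3, 8/3)
obs 7: x=1 → posterior Beta(23/3, 8/3)
obs 8: x=0 → posterior Beta(23/3, 11/3)
obs 9: x=0 → posterior Beta(23/3, 14/3)

alpha=23/3, beta=14/3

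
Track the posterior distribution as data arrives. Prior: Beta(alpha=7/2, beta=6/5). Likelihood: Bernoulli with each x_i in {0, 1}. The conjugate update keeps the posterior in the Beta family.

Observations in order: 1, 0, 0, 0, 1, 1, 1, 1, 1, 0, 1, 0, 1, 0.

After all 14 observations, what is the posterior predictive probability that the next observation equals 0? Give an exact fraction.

obs 1: x=1 → posterior Beta(9/2, 6/5)
obs 2: x=0 → posterior Beta(9/2, 11/5)
obs 3: x=0 → posterior Beta(9/2, 16/5)
obs 4: x=0 → posterior Beta(9/2, 21/5)
obs 5: x=1 → posterior Beta(11/2, 21/5)
obs 6: x=1 → posterior Beta(13/2, 21/5)
obs 7: x=1 → posterior Beta(15/2, 21/5)
obs 8: x=1 → posterior Beta(17/2, 21/5)
obs 9: x=1 → posterior Beta(19/2, 21/5)
obs 10: x=0 → posterior Beta(19/2, 26/5)
obs 11: x=1 → posterior Beta(21/2, 26/5)
obs 12: x=0 → posterior Beta(21/2, 31/5)
obs 13: x=1 → posterior Beta(23/2, 31/5)
obs 14: x=0 → posterior Beta(23/2, 36/5)

72/187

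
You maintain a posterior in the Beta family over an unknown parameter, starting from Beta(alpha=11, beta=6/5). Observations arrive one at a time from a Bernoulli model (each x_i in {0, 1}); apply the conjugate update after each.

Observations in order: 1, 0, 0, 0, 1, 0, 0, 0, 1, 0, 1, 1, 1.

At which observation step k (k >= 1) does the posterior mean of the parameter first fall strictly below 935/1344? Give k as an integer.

k = 7

obs 1: x=1 → posterior Beta(12, 6/5)
obs 2: x=0 → posterior Beta(12, 11/5)
obs 3: x=0 → posterior Beta(12, 16/5)
obs 4: x=0 → posterior Beta(12, 21/5)
obs 5: x=1 → posterior Beta(13, 21/5)
obs 6: x=0 → posterior Beta(13, 26/5)
obs 7: x=0 → posterior Beta(13, 31/5)
obs 8: x=0 → posterior Beta(13, 36/5)
obs 9: x=1 → posterior Beta(14, 36/5)
obs 10: x=0 → posterior Beta(14, 41/5)
obs 11: x=1 → posterior Beta(15, 41/5)
obs 12: x=1 → posterior Beta(16, 41/5)
obs 13: x=1 → posterior Beta(17, 41/5)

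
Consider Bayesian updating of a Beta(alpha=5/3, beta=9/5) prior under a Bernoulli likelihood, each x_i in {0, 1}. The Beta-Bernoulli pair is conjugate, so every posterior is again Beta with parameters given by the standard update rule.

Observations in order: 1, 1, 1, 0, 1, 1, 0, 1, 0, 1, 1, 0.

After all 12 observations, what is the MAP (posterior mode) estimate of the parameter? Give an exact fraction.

obs 1: x=1 → posterior Beta(8/3, 9/5)
obs 2: x=1 → posterior Beta(11/3, 9/5)
obs 3: x=1 → posterior Beta(14/3, 9/5)
obs 4: x=0 → posterior Beta(14/3, 14/5)
obs 5: x=1 → posterior Beta(17/3, 14/5)
obs 6: x=1 → posterior Beta(20/3, 14/5)
obs 7: x=0 → posterior Beta(20/3, 19/5)
obs 8: x=1 → posterior Beta(23/3, 19/5)
obs 9: x=0 → posterior Beta(23/3, 24/5)
obs 10: x=1 → posterior Beta(26/3, 24/5)
obs 11: x=1 → posterior Beta(29/3, 24/5)
obs 12: x=0 → posterior Beta(29/3, 29/5)

65/101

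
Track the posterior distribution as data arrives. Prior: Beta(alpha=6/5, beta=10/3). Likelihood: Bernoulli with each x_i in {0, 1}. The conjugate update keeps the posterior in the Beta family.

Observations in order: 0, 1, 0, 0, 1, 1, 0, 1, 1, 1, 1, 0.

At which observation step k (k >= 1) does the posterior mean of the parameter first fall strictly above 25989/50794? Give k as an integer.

obs 1: x=0 → posterior Beta(6/5, 13/3)
obs 2: x=1 → posterior Beta(11/5, 13/3)
obs 3: x=0 → posterior Beta(11/5, 16/3)
obs 4: x=0 → posterior Beta(11/5, 19/3)
obs 5: x=1 → posterior Beta(16/5, 19/3)
obs 6: x=1 → posterior Beta(21/5, 19/3)
obs 7: x=0 → posterior Beta(21/5, 22/3)
obs 8: x=1 → posterior Beta(26/5, 22/3)
obs 9: x=1 → posterior Beta(31/5, 22/3)
obs 10: x=1 → posterior Beta(36/5, 22/3)
obs 11: x=1 → posterior Beta(41/5, 22/3)
obs 12: x=0 → posterior Beta(41/5, 25/3)

k = 11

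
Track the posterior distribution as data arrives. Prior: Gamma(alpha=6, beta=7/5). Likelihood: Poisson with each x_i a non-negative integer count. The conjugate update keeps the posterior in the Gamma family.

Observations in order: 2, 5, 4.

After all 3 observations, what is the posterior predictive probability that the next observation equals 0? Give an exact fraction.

obs 1: x=2 → posterior Gamma(8, 12/5)
obs 2: x=5 → posterior Gamma(13, 17/5)
obs 3: x=4 → posterior Gamma(17, 22/5)

66249952919459433152512/2153693963075557766310747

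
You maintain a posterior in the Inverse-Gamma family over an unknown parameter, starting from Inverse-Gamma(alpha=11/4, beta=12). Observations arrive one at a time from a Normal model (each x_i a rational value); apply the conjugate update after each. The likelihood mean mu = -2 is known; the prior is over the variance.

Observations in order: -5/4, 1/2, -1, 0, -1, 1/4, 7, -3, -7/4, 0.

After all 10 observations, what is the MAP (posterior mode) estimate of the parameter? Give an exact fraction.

obs 1: x=-5/4 → posterior Inverse-Gamma(13/4, 393/32)
obs 2: x=1/2 → posterior Inverse-Gamma(15/4, 493/32)
obs 3: x=-1 → posterior Inverse-Gamma(17/4, 509/32)
obs 4: x=0 → posterior Inverse-Gamma(19/4, 573/32)
obs 5: x=-1 → posterior Inverse-Gamma(21/4, 589/32)
obs 6: x=1/4 → posterior Inverse-Gamma(23/4, 335/16)
obs 7: x=7 → posterior Inverse-Gamma(25/4, 983/16)
obs 8: x=-3 → posterior Inverse-Gamma(27/4, 991/16)
obs 9: x=-7/4 → posterior Inverse-Gamma(29/4, 1983/32)
obs 10: x=0 → posterior Inverse-Gamma(31/4, 2047/32)

2047/280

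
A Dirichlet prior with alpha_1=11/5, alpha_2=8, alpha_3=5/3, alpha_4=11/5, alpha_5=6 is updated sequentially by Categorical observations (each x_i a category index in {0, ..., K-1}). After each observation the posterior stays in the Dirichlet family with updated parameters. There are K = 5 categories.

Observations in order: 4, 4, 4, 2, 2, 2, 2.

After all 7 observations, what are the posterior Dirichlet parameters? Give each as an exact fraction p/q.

obs 1: x=4 → posterior Dirichlet(11/5, 8, 5/3, 11/5, 7)
obs 2: x=4 → posterior Dirichlet(11/5, 8, 5/3, 11/5, 8)
obs 3: x=4 → posterior Dirichlet(11/5, 8, 5/3, 11/5, 9)
obs 4: x=2 → posterior Dirichlet(11/5, 8, 8/3, 11/5, 9)
obs 5: x=2 → posterior Dirichlet(11/5, 8, 11/3, 11/5, 9)
obs 6: x=2 → posterior Dirichlet(11/5, 8, 14/3, 11/5, 9)
obs 7: x=2 → posterior Dirichlet(11/5, 8, 17/3, 11/5, 9)

alpha_1=11/5, alpha_2=8, alpha_3=17/3, alpha_4=11/5, alpha_5=9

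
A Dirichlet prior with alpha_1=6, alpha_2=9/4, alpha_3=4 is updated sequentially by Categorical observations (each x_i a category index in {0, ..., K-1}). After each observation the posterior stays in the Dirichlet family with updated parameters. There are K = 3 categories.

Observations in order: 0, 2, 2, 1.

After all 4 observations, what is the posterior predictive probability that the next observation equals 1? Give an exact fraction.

obs 1: x=0 → posterior Dirichlet(7, 9/4, 4)
obs 2: x=2 → posterior Dirichlet(7, 9/4, 5)
obs 3: x=2 → posterior Dirichlet(7, 9/4, 6)
obs 4: x=1 → posterior Dirichlet(7, 13/4, 6)

1/5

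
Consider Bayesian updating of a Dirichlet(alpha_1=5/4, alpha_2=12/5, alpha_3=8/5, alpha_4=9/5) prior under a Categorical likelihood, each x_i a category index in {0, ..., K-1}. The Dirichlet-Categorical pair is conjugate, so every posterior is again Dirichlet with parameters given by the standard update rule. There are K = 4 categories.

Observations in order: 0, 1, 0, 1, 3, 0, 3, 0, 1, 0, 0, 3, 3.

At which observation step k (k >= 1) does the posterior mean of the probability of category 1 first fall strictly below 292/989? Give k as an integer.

k = 8

obs 1: x=0 → posterior Dirichlet(9/4, 12/5, 8/5, 9/5)
obs 2: x=1 → posterior Dirichlet(9/4, 17/5, 8/5, 9/5)
obs 3: x=0 → posterior Dirichlet(13/4, 17/5, 8/5, 9/5)
obs 4: x=1 → posterior Dirichlet(13/4, 22/5, 8/5, 9/5)
obs 5: x=3 → posterior Dirichlet(13/4, 22/5, 8/5, 14/5)
obs 6: x=0 → posterior Dirichlet(17/4, 22/5, 8/5, 14/5)
obs 7: x=3 → posterior Dirichlet(17/4, 22/5, 8/5, 19/5)
obs 8: x=0 → posterior Dirichlet(21/4, 22/5, 8/5, 19/5)
obs 9: x=1 → posterior Dirichlet(21/4, 27/5, 8/5, 19/5)
obs 10: x=0 → posterior Dirichlet(25/4, 27/5, 8/5, 19/5)
obs 11: x=0 → posterior Dirichlet(29/4, 27/5, 8/5, 19/5)
obs 12: x=3 → posterior Dirichlet(29/4, 27/5, 8/5, 24/5)
obs 13: x=3 → posterior Dirichlet(29/4, 27/5, 8/5, 29/5)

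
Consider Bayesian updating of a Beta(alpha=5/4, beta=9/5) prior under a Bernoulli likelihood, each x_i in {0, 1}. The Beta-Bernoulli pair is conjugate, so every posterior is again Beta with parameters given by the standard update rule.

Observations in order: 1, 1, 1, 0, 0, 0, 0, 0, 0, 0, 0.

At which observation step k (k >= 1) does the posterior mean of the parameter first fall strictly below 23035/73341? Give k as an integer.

k = 11

obs 1: x=1 → posterior Beta(9/4, 9/5)
obs 2: x=1 → posterior Beta(13/4, 9/5)
obs 3: x=1 → posterior Beta(17/4, 9/5)
obs 4: x=0 → posterior Beta(17/4, 14/5)
obs 5: x=0 → posterior Beta(17/4, 19/5)
obs 6: x=0 → posterior Beta(17/4, 24/5)
obs 7: x=0 → posterior Beta(17/4, 29/5)
obs 8: x=0 → posterior Beta(17/4, 34/5)
obs 9: x=0 → posterior Beta(17/4, 39/5)
obs 10: x=0 → posterior Beta(17/4, 44/5)
obs 11: x=0 → posterior Beta(17/4, 49/5)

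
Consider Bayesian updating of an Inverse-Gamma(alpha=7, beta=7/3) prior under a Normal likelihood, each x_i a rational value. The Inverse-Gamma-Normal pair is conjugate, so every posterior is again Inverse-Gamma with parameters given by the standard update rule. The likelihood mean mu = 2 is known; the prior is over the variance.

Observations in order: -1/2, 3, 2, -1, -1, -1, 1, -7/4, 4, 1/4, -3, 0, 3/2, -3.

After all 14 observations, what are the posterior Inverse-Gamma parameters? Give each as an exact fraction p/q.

alpha=14, beta=2767/48

obs 1: x=-1/2 → posterior Inverse-Gamma(15/2, 131/24)
obs 2: x=3 → posterior Inverse-Gamma(8, 143/24)
obs 3: x=2 → posterior Inverse-Gamma(17/2, 143/24)
obs 4: x=-1 → posterior Inverse-Gamma(9, 251/24)
obs 5: x=-1 → posterior Inverse-Gamma(19/2, 359/24)
obs 6: x=-1 → posterior Inverse-Gamma(10, 467/24)
obs 7: x=1 → posterior Inverse-Gamma(21/2, 479/24)
obs 8: x=-7/4 → posterior Inverse-Gamma(11, 2591/96)
obs 9: x=4 → posterior Inverse-Gamma(23/2, 2783/96)
obs 10: x=1/4 → posterior Inverse-Gamma(12, 1465/48)
obs 11: x=-3 → posterior Inverse-Gamma(25/2, 2065/48)
obs 12: x=0 → posterior Inverse-Gamma(13, 2161/48)
obs 13: x=3/2 → posterior Inverse-Gamma(27/2, 2167/48)
obs 14: x=-3 → posterior Inverse-Gamma(14, 2767/48)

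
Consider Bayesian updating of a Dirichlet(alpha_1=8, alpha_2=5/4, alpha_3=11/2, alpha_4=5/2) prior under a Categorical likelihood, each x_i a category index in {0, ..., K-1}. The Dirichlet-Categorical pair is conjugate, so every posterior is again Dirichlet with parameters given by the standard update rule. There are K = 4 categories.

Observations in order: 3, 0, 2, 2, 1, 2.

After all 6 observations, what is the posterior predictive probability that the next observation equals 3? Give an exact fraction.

obs 1: x=3 → posterior Dirichlet(8, 5/4, 11/2, 7/2)
obs 2: x=0 → posterior Dirichlet(9, 5/4, 11/2, 7/2)
obs 3: x=2 → posterior Dirichlet(9, 5/4, 13/2, 7/2)
obs 4: x=2 → posterior Dirichlet(9, 5/4, 15/2, 7/2)
obs 5: x=1 → posterior Dirichlet(9, 9/4, 15/2, 7/2)
obs 6: x=2 → posterior Dirichlet(9, 9/4, 17/2, 7/2)

14/93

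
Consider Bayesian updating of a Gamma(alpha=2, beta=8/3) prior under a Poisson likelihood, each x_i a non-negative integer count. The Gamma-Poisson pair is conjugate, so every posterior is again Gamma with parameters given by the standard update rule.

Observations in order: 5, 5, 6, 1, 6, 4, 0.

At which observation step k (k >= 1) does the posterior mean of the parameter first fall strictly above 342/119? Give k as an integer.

obs 1: x=5 → posterior Gamma(7, 11/3)
obs 2: x=5 → posterior Gamma(12, 14/3)
obs 3: x=6 → posterior Gamma(18, 17/3)
obs 4: x=1 → posterior Gamma(19, 20/3)
obs 5: x=6 → posterior Gamma(25, 23/3)
obs 6: x=4 → posterior Gamma(29, 26/3)
obs 7: x=0 → posterior Gamma(29, 29/3)

k = 3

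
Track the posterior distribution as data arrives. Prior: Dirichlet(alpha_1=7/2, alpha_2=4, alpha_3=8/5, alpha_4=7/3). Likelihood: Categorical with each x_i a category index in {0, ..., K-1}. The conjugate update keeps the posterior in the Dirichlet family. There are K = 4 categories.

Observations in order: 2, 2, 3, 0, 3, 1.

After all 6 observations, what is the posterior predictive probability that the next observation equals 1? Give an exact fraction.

150/523

obs 1: x=2 → posterior Dirichlet(7/2, 4, 13/5, 7/3)
obs 2: x=2 → posterior Dirichlet(7/2, 4, 18/5, 7/3)
obs 3: x=3 → posterior Dirichlet(7/2, 4, 18/5, 10/3)
obs 4: x=0 → posterior Dirichlet(9/2, 4, 18/5, 10/3)
obs 5: x=3 → posterior Dirichlet(9/2, 4, 18/5, 13/3)
obs 6: x=1 → posterior Dirichlet(9/2, 5, 18/5, 13/3)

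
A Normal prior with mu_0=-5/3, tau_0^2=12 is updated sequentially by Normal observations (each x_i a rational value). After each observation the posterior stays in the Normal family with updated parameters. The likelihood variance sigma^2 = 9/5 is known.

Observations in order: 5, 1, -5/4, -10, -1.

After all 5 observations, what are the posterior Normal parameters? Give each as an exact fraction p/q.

obs 1: x=5 → posterior Normal(95/23, 36/23)
obs 2: x=1 → posterior Normal(115/43, 36/43)
obs 3: x=-5/4 → posterior Normal(10/7, 4/7)
obs 4: x=-10 → posterior Normal(-110/83, 36/83)
obs 5: x=-1 → posterior Normal(-130/103, 36/103)

mu_0=-130/103, tau_0^2=36/103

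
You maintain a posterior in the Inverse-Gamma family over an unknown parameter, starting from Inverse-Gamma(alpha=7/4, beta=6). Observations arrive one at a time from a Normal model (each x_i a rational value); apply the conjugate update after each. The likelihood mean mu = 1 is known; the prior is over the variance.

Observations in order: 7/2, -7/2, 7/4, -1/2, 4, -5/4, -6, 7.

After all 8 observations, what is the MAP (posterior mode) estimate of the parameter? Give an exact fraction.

obs 1: x=7/2 → posterior Inverse-Gamma(9/4, 73/8)
obs 2: x=-7/2 → posterior Inverse-Gamma(11/4, 77/4)
obs 3: x=7/4 → posterior Inverse-Gamma(13/4, 625/32)
obs 4: x=-1/2 → posterior Inverse-Gamma(15/4, 661/32)
obs 5: x=4 → posterior Inverse-Gamma(17/4, 805/32)
obs 6: x=-5/4 → posterior Inverse-Gamma(19/4, 443/16)
obs 7: x=-6 → posterior Inverse-Gamma(21/4, 835/16)
obs 8: x=7 → posterior Inverse-Gamma(23/4, 1123/16)

1123/108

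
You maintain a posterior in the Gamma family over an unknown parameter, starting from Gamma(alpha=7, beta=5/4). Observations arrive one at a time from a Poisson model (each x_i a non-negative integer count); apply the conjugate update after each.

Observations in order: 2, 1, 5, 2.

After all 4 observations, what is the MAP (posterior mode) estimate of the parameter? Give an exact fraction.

obs 1: x=2 → posterior Gamma(9, 9/4)
obs 2: x=1 → posterior Gamma(10, 13/4)
obs 3: x=5 → posterior Gamma(15, 17/4)
obs 4: x=2 → posterior Gamma(17, 21/4)

64/21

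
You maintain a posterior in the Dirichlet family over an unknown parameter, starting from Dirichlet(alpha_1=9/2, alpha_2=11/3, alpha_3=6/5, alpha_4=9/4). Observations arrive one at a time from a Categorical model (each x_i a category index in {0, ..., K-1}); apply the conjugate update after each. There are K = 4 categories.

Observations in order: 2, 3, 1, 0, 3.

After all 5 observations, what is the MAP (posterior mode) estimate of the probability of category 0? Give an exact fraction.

270/757

obs 1: x=2 → posterior Dirichlet(9/2, 11/3, 11/5, 9/4)
obs 2: x=3 → posterior Dirichlet(9/2, 11/3, 11/5, 13/4)
obs 3: x=1 → posterior Dirichlet(9/2, 14/3, 11/5, 13/4)
obs 4: x=0 → posterior Dirichlet(11/2, 14/3, 11/5, 13/4)
obs 5: x=3 → posterior Dirichlet(11/2, 14/3, 11/5, 17/4)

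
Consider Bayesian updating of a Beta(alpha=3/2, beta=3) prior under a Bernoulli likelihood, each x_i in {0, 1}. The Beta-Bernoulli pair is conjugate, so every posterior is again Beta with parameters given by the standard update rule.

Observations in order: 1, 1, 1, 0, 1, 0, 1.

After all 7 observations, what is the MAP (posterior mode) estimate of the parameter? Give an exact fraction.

obs 1: x=1 → posterior Beta(5/2, 3)
obs 2: x=1 → posterior Beta(7/2, 3)
obs 3: x=1 → posterior Beta(9/2, 3)
obs 4: x=0 → posterior Beta(9/2, 4)
obs 5: x=1 → posterior Beta(11/2, 4)
obs 6: x=0 → posterior Beta(11/2, 5)
obs 7: x=1 → posterior Beta(13/2, 5)

11/19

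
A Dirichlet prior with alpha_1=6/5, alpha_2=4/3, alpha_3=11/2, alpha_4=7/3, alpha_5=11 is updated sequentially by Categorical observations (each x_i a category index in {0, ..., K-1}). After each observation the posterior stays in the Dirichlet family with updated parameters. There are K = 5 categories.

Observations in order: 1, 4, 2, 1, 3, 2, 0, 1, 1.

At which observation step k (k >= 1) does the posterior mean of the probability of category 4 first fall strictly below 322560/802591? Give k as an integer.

k = 9

obs 1: x=1 → posterior Dirichlet(6/5, 7/3, 11/2, 7/3, 11)
obs 2: x=4 → posterior Dirichlet(6/5, 7/3, 11/2, 7/3, 12)
obs 3: x=2 → posterior Dirichlet(6/5, 7/3, 13/2, 7/3, 12)
obs 4: x=1 → posterior Dirichlet(6/5, 10/3, 13/2, 7/3, 12)
obs 5: x=3 → posterior Dirichlet(6/5, 10/3, 13/2, 10/3, 12)
obs 6: x=2 → posterior Dirichlet(6/5, 10/3, 15/2, 10/3, 12)
obs 7: x=0 → posterior Dirichlet(11/5, 10/3, 15/2, 10/3, 12)
obs 8: x=1 → posterior Dirichlet(11/5, 13/3, 15/2, 10/3, 12)
obs 9: x=1 → posterior Dirichlet(11/5, 16/3, 15/2, 10/3, 12)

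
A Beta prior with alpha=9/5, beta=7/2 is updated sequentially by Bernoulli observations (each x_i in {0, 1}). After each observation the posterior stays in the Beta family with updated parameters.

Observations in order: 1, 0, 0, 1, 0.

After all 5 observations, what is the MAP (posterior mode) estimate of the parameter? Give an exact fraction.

obs 1: x=1 → posterior Beta(14/5, 7/2)
obs 2: x=0 → posterior Beta(14/5, 9/2)
obs 3: x=0 → posterior Beta(14/5, 11/2)
obs 4: x=1 → posterior Beta(19/5, 11/2)
obs 5: x=0 → posterior Beta(19/5, 13/2)

28/83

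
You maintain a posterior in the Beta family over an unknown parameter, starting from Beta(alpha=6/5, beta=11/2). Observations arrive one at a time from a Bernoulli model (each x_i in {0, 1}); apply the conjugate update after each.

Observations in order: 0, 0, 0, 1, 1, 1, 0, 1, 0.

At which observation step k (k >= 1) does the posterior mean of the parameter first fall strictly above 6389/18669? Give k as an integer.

obs 1: x=0 → posterior Beta(6/5, 13/2)
obs 2: x=0 → posterior Beta(6/5, 15/2)
obs 3: x=0 → posterior Beta(6/5, 17/2)
obs 4: x=1 → posterior Beta(11/5, 17/2)
obs 5: x=1 → posterior Beta(16/5, 17/2)
obs 6: x=1 → posterior Beta(21/5, 17/2)
obs 7: x=0 → posterior Beta(21/5, 19/2)
obs 8: x=1 → posterior Beta(26/5, 19/2)
obs 9: x=0 → posterior Beta(26/5, 21/2)

k = 8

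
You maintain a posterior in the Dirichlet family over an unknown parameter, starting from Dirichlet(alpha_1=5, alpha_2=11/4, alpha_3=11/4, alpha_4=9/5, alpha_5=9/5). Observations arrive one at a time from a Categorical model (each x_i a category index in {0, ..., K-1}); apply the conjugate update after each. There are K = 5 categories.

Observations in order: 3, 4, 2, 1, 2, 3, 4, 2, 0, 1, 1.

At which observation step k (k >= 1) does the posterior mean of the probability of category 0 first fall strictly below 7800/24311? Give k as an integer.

obs 1: x=3 → posterior Dirichlet(5, 11/4, 11/4, 14/5, 9/5)
obs 2: x=4 → posterior Dirichlet(5, 11/4, 11/4, 14/5, 14/5)
obs 3: x=2 → posterior Dirichlet(5, 11/4, 15/4, 14/5, 14/5)
obs 4: x=1 → posterior Dirichlet(5, 15/4, 15/4, 14/5, 14/5)
obs 5: x=2 → posterior Dirichlet(5, 15/4, 19/4, 14/5, 14/5)
obs 6: x=3 → posterior Dirichlet(5, 15/4, 19/4, 19/5, 14/5)
obs 7: x=4 → posterior Dirichlet(5, 15/4, 19/4, 19/5, 19/5)
obs 8: x=2 → posterior Dirichlet(5, 15/4, 23/4, 19/5, 19/5)
obs 9: x=0 → posterior Dirichlet(6, 15/4, 23/4, 19/5, 19/5)
obs 10: x=1 → posterior Dirichlet(6, 19/4, 23/4, 19/5, 19/5)
obs 11: x=1 → posterior Dirichlet(6, 23/4, 23/4, 19/5, 19/5)

k = 2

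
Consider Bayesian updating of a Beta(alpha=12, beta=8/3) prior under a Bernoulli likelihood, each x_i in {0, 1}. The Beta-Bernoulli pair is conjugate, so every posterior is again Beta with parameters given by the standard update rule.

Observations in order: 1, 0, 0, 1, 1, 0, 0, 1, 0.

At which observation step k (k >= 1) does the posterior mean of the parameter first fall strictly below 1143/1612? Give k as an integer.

obs 1: x=1 → posterior Beta(13, 8/3)
obs 2: x=0 → posterior Beta(13, 11/3)
obs 3: x=0 → posterior Beta(13, 14/3)
obs 4: x=1 → posterior Beta(14, 14/3)
obs 5: x=1 → posterior Beta(15, 14/3)
obs 6: x=0 → posterior Beta(15, 17/3)
obs 7: x=0 → posterior Beta(15, 20/3)
obs 8: x=1 → posterior Beta(16, 20/3)
obs 9: x=0 → posterior Beta(16, 23/3)

k = 7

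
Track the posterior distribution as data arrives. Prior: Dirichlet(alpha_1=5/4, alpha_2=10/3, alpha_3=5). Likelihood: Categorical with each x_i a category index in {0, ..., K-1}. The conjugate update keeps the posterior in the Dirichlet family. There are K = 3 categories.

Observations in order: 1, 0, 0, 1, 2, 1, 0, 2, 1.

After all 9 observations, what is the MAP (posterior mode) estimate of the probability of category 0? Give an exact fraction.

39/187

obs 1: x=1 → posterior Dirichlet(5/4, 13/3, 5)
obs 2: x=0 → posterior Dirichlet(9/4, 13/3, 5)
obs 3: x=0 → posterior Dirichlet(13/4, 13/3, 5)
obs 4: x=1 → posterior Dirichlet(13/4, 16/3, 5)
obs 5: x=2 → posterior Dirichlet(13/4, 16/3, 6)
obs 6: x=1 → posterior Dirichlet(13/4, 19/3, 6)
obs 7: x=0 → posterior Dirichlet(17/4, 19/3, 6)
obs 8: x=2 → posterior Dirichlet(17/4, 19/3, 7)
obs 9: x=1 → posterior Dirichlet(17/4, 22/3, 7)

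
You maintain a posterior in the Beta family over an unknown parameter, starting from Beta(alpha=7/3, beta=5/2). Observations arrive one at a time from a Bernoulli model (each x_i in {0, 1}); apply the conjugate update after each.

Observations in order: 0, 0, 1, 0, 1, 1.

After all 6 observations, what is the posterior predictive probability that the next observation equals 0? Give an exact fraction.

33/65

obs 1: x=0 → posterior Beta(7/3, 7/2)
obs 2: x=0 → posterior Beta(7/3, 9/2)
obs 3: x=1 → posterior Beta(10/3, 9/2)
obs 4: x=0 → posterior Beta(10/3, 11/2)
obs 5: x=1 → posterior Beta(13/3, 11/2)
obs 6: x=1 → posterior Beta(16/3, 11/2)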